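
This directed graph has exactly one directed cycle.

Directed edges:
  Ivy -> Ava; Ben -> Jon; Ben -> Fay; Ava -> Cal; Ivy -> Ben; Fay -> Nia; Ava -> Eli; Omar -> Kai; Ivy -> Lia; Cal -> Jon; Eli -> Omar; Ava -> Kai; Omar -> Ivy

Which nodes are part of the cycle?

Ava, Eli, Ivy, Omar

DFS with gray/black marking from Ivy:
Ivy gray
  Ava gray
    Cal gray
      Jon gray
      Jon black
    Cal black
    Kai gray
    Kai black
    Eli gray
      Omar gray
        Omar→Kai: Kai black — skip
        Omar→Ivy: Ivy is gray → back edge
Back edge closes the cycle Ivy → Ava → Eli → Omar → Ivy; its vertices are {Ava, Eli, Ivy, Omar}.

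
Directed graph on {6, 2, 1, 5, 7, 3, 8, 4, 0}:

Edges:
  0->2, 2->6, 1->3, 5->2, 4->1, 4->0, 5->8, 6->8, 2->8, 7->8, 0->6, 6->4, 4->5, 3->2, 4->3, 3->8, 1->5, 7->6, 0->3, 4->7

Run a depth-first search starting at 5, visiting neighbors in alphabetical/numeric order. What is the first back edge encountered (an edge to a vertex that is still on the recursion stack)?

0→2

DFS from 5 (visiting neighbors in alphabetical/numeric order); mark gray on enter, black on exit:
5 gray
  2 gray
    6 gray
      4 gray
        0 gray
          0→2: 2 is gray → back edge
First back edge: 0 → 2.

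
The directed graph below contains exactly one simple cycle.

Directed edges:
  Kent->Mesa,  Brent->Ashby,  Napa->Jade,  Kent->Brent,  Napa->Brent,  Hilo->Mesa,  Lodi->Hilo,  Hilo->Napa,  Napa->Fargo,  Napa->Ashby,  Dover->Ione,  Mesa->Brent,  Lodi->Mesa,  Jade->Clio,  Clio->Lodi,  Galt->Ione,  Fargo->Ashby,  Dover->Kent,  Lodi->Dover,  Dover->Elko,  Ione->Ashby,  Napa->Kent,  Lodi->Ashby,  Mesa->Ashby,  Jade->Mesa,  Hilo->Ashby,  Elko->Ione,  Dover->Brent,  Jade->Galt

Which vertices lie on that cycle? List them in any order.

Clio, Hilo, Jade, Lodi, Napa

DFS with gray/black marking from Lodi:
Lodi gray
  Ashby gray
  Ashby black
  Hilo gray
    Hilo→Ashby: Ashby black — skip
    Mesa gray
      Brent gray
        Brent→Ashby: Ashby black — skip
      Brent black
      Mesa→Ashby: Ashby black — skip
    Mesa black
    Napa gray
      Napa→Brent: Brent black — skip
      Fargo gray
        Fargo→Ashby: Ashby black — skip
      Fargo black
      Kent gray
        Kent→Mesa: Mesa black — skip
        Kent→Brent: Brent black — skip
      Kent black
      Napa→Ashby: Ashby black — skip
      Jade gray
        Galt gray
          Ione gray
            Ione→Ashby: Ashby black — skip
          Ione black
        Galt black
        Jade→Mesa: Mesa black — skip
        Clio gray
          Clio→Lodi: Lodi is gray → back edge
Back edge closes the cycle Lodi → Hilo → Napa → Jade → Clio → Lodi; its vertices are {Clio, Hilo, Jade, Lodi, Napa}.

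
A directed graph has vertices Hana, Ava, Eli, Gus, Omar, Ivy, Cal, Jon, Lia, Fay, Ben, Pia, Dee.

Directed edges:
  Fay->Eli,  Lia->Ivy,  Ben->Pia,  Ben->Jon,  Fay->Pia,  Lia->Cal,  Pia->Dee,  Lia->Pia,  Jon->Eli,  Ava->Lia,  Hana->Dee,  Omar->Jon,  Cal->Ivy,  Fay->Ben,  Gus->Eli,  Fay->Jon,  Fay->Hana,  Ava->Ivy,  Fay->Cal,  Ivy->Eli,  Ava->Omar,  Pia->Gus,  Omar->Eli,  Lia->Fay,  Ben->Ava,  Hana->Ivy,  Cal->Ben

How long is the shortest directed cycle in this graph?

4

For each vertex v, BFS finds the shortest path from v back to v.
The shortest such closed walk is Fay → Ben → Ava → Lia → Fay, length 4.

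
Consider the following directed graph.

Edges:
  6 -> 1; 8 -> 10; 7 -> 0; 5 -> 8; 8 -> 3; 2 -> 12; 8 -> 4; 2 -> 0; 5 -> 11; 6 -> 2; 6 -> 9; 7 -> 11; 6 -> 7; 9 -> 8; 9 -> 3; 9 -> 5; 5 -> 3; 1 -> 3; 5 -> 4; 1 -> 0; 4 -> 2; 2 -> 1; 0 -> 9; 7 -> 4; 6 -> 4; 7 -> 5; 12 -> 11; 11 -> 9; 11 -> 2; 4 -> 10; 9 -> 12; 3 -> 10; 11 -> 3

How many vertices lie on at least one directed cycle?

A vertex is on a directed cycle iff it belongs to a strongly connected component of size ≥ 2 (or has a self-loop).
The vertices on cycles are {0, 1, 2, 4, 5, 8, 9, 11, 12} — 9 in total.

9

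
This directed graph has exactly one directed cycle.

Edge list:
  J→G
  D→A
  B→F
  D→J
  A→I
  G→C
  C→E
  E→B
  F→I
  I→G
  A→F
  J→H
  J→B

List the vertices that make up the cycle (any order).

B, C, E, F, G, I

DFS with gray/black marking from G:
G gray
  C gray
    E gray
      B gray
        F gray
          I gray
            I→G: G is gray → back edge
Back edge closes the cycle G → C → E → B → F → I → G; its vertices are {B, C, E, F, G, I}.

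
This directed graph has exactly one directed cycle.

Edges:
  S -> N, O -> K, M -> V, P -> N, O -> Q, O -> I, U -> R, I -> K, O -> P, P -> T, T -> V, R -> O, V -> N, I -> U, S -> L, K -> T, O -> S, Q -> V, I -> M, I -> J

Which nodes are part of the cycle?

I, O, R, U

DFS with gray/black marking from O:
O gray
  Q gray
    V gray
      N gray
      N black
    V black
  Q black
  P gray
    T gray
      T→V: V black — skip
    T black
    P→N: N black — skip
  P black
  K gray
    K→T: T black — skip
  K black
  I gray
    J gray
    J black
    U gray
      R gray
        R→O: O is gray → back edge
Back edge closes the cycle O → I → U → R → O; its vertices are {I, O, R, U}.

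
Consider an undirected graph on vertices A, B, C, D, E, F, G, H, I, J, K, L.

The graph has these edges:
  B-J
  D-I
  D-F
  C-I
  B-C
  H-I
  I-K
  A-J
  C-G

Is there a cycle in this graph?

DFS, tracking each vertex's parent; an edge to a visited non-parent vertex closes a cycle.
Start from G:
visit G (parent –)
  visit C (parent G)
    C–G: parent, skip
    visit I (parent C)
      visit H (parent I)
        H–I: parent, skip
      I–C: parent, skip
      visit D (parent I)
        D–I: parent, skip
        visit F (parent D)
          F–D: parent, skip
      visit K (parent I)
        K–I: parent, skip
    visit B (parent C)
      visit J (parent B)
        J–B: parent, skip
        visit A (parent J)
          A–J: parent, skip
      B–C: parent, skip
visit E (parent –)
visit L (parent –)
No non-parent visited neighbor found — the graph is a forest.

No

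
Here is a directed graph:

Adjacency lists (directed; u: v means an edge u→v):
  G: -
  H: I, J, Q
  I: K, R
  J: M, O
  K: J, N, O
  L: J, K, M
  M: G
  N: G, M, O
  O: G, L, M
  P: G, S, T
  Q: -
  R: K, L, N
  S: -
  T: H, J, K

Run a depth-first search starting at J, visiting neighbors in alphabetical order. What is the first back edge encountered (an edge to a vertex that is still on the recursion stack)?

L->J

DFS from J (visiting neighbors in alphabetical order); mark gray on enter, black on exit:
J gray
  M gray
    G gray
    G black
  M black
  O gray
    O→G: G black — skip
    L gray
      L→J: J is gray → back edge
First back edge: L → J.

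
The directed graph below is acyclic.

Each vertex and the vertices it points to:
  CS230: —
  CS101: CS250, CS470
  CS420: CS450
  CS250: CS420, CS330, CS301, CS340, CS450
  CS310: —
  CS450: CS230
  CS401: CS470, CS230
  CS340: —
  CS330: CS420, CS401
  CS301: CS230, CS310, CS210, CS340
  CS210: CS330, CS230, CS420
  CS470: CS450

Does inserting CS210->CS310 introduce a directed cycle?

Adding CS210→CS310 creates a cycle iff CS310 can already reach CS210.
Explore from CS310: no path reaches CS210. The graph stays acyclic.

No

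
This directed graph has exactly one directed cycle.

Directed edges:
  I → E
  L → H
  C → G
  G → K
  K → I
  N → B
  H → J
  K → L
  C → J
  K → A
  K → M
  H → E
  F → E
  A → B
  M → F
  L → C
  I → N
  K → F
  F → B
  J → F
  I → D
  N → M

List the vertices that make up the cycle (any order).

C, G, K, L

DFS with gray/black marking from K:
K gray
  I gray
    N gray
      B gray
      B black
      M gray
        F gray
          F→B: B black — skip
          E gray
          E black
        F black
      M black
    N black
    D gray
    D black
    I→E: E black — skip
  I black
  A gray
    A→B: B black — skip
  A black
  K→F: F black — skip
  K→M: M black — skip
  L gray
    H gray
      H→E: E black — skip
      J gray
        J→F: F black — skip
      J black
    H black
    C gray
      C→J: J black — skip
      G gray
        G→K: K is gray → back edge
Back edge closes the cycle K → L → C → G → K; its vertices are {C, G, K, L}.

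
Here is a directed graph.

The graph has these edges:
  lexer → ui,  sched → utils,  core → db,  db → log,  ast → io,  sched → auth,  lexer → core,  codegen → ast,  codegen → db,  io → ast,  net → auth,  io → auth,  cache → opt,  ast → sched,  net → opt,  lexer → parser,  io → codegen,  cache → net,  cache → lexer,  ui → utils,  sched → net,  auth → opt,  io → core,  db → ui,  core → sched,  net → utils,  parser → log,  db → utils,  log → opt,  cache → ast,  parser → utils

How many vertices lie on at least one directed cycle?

3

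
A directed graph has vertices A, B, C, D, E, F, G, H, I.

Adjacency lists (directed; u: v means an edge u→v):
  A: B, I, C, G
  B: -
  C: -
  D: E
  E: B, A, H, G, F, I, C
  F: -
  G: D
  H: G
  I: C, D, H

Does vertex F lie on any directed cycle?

No

F lies on a cycle iff there is a path from F back to itself.
Exploring from F, it never reaches itself; equivalently, its strongly connected component is a singleton.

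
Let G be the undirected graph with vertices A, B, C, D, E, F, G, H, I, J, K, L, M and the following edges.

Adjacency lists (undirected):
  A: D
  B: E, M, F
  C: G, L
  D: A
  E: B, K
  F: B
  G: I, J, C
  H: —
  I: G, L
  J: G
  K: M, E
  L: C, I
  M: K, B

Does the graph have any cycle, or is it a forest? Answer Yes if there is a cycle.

Yes

DFS, tracking each vertex's parent; an edge to a visited non-parent vertex closes a cycle.
Start from K:
visit K (parent –)
  visit M (parent K)
    M–K: parent, skip
    visit B (parent M)
      visit E (parent B)
        E–B: parent, skip
        E–K: K visited and ≠ parent → cycle
Cycle: K – M – B – E – K.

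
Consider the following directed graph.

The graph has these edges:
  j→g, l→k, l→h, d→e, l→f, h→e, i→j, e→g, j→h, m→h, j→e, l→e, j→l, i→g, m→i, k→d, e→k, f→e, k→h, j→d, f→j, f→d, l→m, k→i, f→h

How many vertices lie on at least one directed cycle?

9

A vertex is on a directed cycle iff it belongs to a strongly connected component of size ≥ 2 (or has a self-loop).
The vertices on cycles are {d, e, f, h, i, j, k, l, m} — 9 in total.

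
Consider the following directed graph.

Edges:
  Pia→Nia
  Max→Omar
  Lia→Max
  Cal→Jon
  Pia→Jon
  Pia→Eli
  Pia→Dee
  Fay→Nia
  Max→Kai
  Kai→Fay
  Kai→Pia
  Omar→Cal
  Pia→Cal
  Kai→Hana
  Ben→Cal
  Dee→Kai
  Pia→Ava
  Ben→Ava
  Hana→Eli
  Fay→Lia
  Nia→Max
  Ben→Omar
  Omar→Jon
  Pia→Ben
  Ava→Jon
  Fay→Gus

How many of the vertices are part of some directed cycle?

7

A vertex is on a directed cycle iff it belongs to a strongly connected component of size ≥ 2 (or has a self-loop).
The vertices on cycles are {Dee, Fay, Kai, Lia, Max, Nia, Pia} — 7 in total.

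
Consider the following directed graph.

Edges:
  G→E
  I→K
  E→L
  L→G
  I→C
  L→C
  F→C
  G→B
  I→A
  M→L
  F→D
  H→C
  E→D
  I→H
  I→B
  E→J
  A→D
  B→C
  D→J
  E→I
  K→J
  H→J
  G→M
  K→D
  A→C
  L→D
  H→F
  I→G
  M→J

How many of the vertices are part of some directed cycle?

A vertex is on a directed cycle iff it belongs to a strongly connected component of size ≥ 2 (or has a self-loop).
The vertices on cycles are {E, G, I, L, M} — 5 in total.

5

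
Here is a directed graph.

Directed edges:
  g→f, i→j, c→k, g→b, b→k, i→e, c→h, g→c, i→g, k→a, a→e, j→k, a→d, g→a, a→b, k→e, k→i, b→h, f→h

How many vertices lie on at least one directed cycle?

A vertex is on a directed cycle iff it belongs to a strongly connected component of size ≥ 2 (or has a self-loop).
The vertices on cycles are {a, b, c, g, i, j, k} — 7 in total.

7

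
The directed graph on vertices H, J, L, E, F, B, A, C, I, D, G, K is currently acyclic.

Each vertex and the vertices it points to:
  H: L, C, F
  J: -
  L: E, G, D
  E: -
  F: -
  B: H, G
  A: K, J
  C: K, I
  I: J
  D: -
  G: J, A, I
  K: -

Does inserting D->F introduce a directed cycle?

Adding D→F creates a cycle iff F can already reach D.
Explore from F: no path reaches D. The graph stays acyclic.

No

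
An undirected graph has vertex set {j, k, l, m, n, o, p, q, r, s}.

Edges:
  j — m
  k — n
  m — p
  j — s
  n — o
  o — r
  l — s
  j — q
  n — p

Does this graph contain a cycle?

No

DFS, tracking each vertex's parent; an edge to a visited non-parent vertex closes a cycle.
Start from r:
visit r (parent –)
  visit o (parent r)
    o–r: parent, skip
    visit n (parent o)
      visit k (parent n)
        k–n: parent, skip
      visit p (parent n)
        visit m (parent p)
          m–p: parent, skip
          visit j (parent m)
            j–m: parent, skip
            visit s (parent j)
              s–j: parent, skip
              visit l (parent s)
                l–s: parent, skip
            visit q (parent j)
              q–j: parent, skip
        p–n: parent, skip
      n–o: parent, skip
No non-parent visited neighbor found — the graph is a forest.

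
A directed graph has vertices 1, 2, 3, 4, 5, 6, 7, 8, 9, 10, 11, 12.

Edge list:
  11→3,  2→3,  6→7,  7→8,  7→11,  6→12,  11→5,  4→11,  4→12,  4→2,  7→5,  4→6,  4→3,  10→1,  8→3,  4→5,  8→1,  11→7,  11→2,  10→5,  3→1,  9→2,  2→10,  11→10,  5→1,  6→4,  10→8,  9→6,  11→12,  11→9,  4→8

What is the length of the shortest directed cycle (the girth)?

For each vertex v, BFS finds the shortest path from v back to v.
The shortest such closed walk is 11 → 7 → 11, length 2.

2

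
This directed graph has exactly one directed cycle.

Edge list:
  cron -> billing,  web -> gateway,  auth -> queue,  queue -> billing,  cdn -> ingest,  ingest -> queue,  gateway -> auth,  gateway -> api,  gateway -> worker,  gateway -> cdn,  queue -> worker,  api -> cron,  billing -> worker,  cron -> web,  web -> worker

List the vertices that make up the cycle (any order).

api, web, cron, gateway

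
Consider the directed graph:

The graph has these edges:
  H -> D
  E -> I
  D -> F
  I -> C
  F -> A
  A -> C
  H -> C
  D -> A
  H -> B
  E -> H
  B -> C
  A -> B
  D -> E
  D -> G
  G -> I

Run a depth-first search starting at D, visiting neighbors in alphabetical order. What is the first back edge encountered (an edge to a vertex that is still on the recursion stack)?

DFS from D (visiting neighbors in alphabetical order); mark gray on enter, black on exit:
D gray
  A gray
    B gray
      C gray
      C black
    B black
    A→C: C black — skip
  A black
  E gray
    H gray
      H→B: B black — skip
      H→C: C black — skip
      H→D: D is gray → back edge
First back edge: H → D.

H→D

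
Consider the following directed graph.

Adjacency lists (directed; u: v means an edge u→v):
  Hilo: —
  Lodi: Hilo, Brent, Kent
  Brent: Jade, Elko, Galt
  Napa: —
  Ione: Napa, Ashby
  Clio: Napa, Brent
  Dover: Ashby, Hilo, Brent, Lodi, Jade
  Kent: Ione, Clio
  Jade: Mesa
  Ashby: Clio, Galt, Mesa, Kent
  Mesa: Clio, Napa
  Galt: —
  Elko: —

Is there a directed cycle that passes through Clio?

Clio is on a cycle iff Clio can reach itself via ≥1 edge.
Clio → Brent → Jade → Mesa → Clio — yes.

Yes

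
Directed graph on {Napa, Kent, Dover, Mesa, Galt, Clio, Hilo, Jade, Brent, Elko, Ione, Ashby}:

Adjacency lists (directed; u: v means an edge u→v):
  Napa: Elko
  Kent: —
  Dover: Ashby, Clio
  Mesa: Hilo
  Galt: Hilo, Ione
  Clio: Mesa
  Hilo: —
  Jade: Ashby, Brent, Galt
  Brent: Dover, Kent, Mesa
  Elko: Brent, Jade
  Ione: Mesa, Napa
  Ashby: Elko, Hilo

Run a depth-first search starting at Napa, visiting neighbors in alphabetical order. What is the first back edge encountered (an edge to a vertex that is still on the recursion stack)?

Ashby→Elko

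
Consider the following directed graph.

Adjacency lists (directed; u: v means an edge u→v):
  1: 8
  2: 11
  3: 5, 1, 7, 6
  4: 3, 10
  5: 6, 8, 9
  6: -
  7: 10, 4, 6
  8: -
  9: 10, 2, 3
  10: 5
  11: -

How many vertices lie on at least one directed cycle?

6

A vertex is on a directed cycle iff it belongs to a strongly connected component of size ≥ 2 (or has a self-loop).
The vertices on cycles are {3, 4, 5, 7, 9, 10} — 6 in total.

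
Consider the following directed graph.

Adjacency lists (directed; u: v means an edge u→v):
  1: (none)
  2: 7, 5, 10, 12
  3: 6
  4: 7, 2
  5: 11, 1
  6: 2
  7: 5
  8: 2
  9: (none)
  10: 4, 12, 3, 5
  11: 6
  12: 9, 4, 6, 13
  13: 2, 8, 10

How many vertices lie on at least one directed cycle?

11

A vertex is on a directed cycle iff it belongs to a strongly connected component of size ≥ 2 (or has a self-loop).
The vertices on cycles are {2, 3, 4, 5, 6, 7, 8, 10, 11, 12, 13} — 11 in total.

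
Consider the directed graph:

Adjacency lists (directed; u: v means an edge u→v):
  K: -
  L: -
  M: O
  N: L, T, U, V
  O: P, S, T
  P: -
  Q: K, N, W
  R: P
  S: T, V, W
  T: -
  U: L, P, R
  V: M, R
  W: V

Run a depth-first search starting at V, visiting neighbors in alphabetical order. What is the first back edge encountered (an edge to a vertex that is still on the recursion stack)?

S->V

DFS from V (visiting neighbors in alphabetical order); mark gray on enter, black on exit:
V gray
  M gray
    O gray
      P gray
      P black
      S gray
        T gray
        T black
        S→V: V is gray → back edge
First back edge: S → V.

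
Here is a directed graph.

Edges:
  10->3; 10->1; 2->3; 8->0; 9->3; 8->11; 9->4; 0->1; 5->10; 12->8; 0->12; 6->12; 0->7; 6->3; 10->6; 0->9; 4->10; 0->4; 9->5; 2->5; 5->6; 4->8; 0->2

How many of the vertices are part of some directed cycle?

9

A vertex is on a directed cycle iff it belongs to a strongly connected component of size ≥ 2 (or has a self-loop).
The vertices on cycles are {0, 2, 4, 5, 6, 8, 9, 10, 12} — 9 in total.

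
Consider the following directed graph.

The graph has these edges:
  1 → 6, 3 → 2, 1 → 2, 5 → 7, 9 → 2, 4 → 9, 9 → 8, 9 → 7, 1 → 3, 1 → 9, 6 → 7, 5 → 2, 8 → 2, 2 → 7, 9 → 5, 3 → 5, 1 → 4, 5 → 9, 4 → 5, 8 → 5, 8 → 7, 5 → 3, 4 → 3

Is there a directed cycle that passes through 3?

3 is on a cycle iff 3 can reach itself via ≥1 edge.
3 → 5 → 3 — yes.

Yes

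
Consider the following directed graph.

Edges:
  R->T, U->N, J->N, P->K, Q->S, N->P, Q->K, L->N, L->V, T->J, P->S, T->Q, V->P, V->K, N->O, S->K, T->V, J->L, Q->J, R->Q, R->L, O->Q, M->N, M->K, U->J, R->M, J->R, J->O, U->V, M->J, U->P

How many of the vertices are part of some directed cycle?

A vertex is on a directed cycle iff it belongs to a strongly connected component of size ≥ 2 (or has a self-loop).
The vertices on cycles are {J, L, M, N, O, Q, R, T} — 8 in total.

8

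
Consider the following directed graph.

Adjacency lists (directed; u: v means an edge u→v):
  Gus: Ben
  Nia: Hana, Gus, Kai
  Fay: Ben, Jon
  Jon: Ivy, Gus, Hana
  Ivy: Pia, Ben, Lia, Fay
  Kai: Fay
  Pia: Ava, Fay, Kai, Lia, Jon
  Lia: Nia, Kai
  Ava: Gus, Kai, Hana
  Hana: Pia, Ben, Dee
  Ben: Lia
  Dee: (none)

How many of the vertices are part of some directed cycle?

11

A vertex is on a directed cycle iff it belongs to a strongly connected component of size ≥ 2 (or has a self-loop).
The vertices on cycles are {Ava, Ben, Fay, Gus, Ivy, Jon, Kai, Lia, Nia, Pia, Hana} — 11 in total.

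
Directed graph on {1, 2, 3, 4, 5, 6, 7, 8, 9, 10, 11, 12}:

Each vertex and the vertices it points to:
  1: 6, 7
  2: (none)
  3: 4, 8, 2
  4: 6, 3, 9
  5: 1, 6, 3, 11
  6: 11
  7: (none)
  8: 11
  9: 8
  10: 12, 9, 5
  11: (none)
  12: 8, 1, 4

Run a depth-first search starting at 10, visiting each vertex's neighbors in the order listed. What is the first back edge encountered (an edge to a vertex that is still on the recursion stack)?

DFS from 10 (visiting each vertex's neighbors in the order listed); mark gray on enter, black on exit:
10 gray
  12 gray
    8 gray
      11 gray
      11 black
    8 black
    1 gray
      6 gray
        6→11: 11 black — skip
      6 black
      7 gray
      7 black
    1 black
    4 gray
      4→6: 6 black — skip
      3 gray
        3→4: 4 is gray → back edge
First back edge: 3 → 4.

3->4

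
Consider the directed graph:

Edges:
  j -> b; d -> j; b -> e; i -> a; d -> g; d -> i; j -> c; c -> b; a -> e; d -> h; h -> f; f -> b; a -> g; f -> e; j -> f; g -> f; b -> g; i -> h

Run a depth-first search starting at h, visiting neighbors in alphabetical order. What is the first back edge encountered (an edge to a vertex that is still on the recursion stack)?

DFS from h (visiting neighbors in alphabetical order); mark gray on enter, black on exit:
h gray
  f gray
    b gray
      e gray
      e black
      g gray
        g→f: f is gray → back edge
First back edge: g → f.

g->f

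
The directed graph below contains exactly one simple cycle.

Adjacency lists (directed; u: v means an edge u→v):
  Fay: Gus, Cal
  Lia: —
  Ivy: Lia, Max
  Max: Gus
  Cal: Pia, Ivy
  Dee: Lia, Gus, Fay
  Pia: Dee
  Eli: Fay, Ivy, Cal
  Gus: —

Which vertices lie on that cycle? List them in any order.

Cal, Dee, Fay, Pia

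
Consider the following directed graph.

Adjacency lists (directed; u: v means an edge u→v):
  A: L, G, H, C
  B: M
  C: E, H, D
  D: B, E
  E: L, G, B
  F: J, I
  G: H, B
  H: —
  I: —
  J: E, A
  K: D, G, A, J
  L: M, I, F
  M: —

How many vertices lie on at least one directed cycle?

A vertex is on a directed cycle iff it belongs to a strongly connected component of size ≥ 2 (or has a self-loop).
The vertices on cycles are {A, C, D, E, F, J, L} — 7 in total.

7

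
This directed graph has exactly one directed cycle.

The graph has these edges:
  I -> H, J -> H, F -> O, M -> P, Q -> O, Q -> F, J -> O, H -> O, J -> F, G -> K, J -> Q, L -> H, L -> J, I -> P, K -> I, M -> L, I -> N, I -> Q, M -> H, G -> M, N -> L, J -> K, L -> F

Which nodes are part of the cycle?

DFS with gray/black marking from K:
K gray
  I gray
    P gray
    P black
    N gray
      L gray
        H gray
          O gray
          O black
        H black
        J gray
          Q gray
            F gray
              F→O: O black — skip
            F black
            Q→O: O black — skip
          Q black
          J→F: F black — skip
          J→K: K is gray → back edge
Back edge closes the cycle K → I → N → L → J → K; its vertices are {I, J, K, L, N}.

I, J, K, L, N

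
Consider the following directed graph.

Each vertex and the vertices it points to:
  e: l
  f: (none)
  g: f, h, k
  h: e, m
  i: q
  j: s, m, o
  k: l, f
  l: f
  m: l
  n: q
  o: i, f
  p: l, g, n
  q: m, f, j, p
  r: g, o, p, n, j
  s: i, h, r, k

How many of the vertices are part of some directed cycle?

A vertex is on a directed cycle iff it belongs to a strongly connected component of size ≥ 2 (or has a self-loop).
The vertices on cycles are {i, j, n, o, p, q, r, s} — 8 in total.

8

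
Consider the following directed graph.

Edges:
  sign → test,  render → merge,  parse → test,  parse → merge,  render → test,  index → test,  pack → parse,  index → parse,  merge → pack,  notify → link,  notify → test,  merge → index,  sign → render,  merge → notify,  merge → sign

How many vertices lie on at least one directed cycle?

6

A vertex is on a directed cycle iff it belongs to a strongly connected component of size ≥ 2 (or has a self-loop).
The vertices on cycles are {pack, sign, index, merge, parse, render} — 6 in total.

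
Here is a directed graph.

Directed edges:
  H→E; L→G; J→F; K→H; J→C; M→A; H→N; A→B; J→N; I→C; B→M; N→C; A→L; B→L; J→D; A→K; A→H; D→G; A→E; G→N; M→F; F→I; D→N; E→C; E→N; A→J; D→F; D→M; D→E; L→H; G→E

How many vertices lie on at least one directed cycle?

5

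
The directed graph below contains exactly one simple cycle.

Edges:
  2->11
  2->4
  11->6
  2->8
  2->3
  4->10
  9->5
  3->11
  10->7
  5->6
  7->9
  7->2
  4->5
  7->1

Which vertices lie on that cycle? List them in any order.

2, 4, 7, 10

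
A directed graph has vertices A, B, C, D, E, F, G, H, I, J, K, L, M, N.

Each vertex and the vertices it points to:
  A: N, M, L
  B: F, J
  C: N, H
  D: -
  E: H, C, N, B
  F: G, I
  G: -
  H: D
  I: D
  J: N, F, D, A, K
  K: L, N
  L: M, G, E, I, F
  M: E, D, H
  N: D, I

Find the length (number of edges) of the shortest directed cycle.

5

For each vertex v, BFS finds the shortest path from v back to v.
The shortest such closed walk is J → A → L → E → B → J, length 5.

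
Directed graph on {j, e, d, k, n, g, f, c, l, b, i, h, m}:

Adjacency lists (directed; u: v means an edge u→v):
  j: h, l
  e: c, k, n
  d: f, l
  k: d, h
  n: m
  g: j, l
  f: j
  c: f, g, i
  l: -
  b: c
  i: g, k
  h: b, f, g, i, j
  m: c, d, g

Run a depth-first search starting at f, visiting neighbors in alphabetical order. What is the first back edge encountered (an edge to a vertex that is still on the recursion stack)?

DFS from f (visiting neighbors in alphabetical order); mark gray on enter, black on exit:
f gray
  j gray
    h gray
      b gray
        c gray
          c→f: f is gray → back edge
First back edge: c → f.

c->f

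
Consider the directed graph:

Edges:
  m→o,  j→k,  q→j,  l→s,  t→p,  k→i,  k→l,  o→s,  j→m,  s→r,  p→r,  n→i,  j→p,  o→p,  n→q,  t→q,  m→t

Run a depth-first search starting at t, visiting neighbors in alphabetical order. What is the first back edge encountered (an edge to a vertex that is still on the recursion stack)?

DFS from t (visiting neighbors in alphabetical order); mark gray on enter, black on exit:
t gray
  p gray
    r gray
    r black
  p black
  q gray
    j gray
      k gray
        i gray
        i black
        l gray
          s gray
            s→r: r black — skip
          s black
        l black
      k black
      m gray
        o gray
          o→p: p black — skip
          o→s: s black — skip
        o black
        m→t: t is gray → back edge
First back edge: m → t.

m->t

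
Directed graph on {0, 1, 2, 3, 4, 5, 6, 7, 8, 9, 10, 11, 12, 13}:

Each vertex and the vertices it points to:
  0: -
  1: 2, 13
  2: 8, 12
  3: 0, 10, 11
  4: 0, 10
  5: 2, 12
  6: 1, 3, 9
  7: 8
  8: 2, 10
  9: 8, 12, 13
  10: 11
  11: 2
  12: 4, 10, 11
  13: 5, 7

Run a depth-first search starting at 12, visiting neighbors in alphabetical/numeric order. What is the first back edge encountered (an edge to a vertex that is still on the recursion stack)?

DFS from 12 (visiting neighbors in alphabetical/numeric order); mark gray on enter, black on exit:
12 gray
  4 gray
    0 gray
    0 black
    10 gray
      11 gray
        2 gray
          8 gray
            8→2: 2 is gray → back edge
First back edge: 8 → 2.

8->2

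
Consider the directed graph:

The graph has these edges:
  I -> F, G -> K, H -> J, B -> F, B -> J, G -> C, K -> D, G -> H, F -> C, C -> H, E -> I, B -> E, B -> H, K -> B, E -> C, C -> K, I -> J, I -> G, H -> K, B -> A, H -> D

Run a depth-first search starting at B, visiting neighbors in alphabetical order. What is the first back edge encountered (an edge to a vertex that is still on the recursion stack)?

K→B

DFS from B (visiting neighbors in alphabetical order); mark gray on enter, black on exit:
B gray
  A gray
  A black
  E gray
    C gray
      H gray
        D gray
        D black
        J gray
        J black
        K gray
          K→B: B is gray → back edge
First back edge: K → B.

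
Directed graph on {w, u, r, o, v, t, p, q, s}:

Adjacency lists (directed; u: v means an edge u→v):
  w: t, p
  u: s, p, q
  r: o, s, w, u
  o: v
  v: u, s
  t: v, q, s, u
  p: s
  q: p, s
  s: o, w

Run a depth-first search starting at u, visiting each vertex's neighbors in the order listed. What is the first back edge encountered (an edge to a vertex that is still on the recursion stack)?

v->u

DFS from u (visiting each vertex's neighbors in the order listed); mark gray on enter, black on exit:
u gray
  s gray
    o gray
      v gray
        v→u: u is gray → back edge
First back edge: v → u.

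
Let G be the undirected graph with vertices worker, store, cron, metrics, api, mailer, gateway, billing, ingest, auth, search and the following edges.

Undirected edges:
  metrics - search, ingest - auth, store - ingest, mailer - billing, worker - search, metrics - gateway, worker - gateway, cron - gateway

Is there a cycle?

DFS, tracking each vertex's parent; an edge to a visited non-parent vertex closes a cycle.
Start from metrics:
visit metrics (parent –)
  visit search (parent metrics)
    search–metrics: parent, skip
    visit worker (parent search)
      visit gateway (parent worker)
        gateway–worker: parent, skip
        visit cron (parent gateway)
          cron–gateway: parent, skip
        gateway–metrics: metrics visited and ≠ parent → cycle
Cycle: metrics – search – worker – gateway – metrics.

Yes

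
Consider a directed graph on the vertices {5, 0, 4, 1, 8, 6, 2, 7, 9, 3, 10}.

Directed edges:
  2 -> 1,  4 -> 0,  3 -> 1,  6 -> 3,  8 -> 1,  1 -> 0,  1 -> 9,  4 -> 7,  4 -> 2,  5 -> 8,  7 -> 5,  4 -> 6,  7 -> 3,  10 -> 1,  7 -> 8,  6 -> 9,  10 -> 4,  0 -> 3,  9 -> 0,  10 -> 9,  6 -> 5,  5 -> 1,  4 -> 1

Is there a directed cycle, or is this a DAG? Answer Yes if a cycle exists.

DFS with white/gray/black marking, starting from 7:
7 gray
  5 gray
    1 gray
      9 gray
        0 gray
          3 gray
            3→1: 1 is gray → back edge
Back edge found, so a cycle exists: 1 → 9 → 0 → 3 → 1.

Yes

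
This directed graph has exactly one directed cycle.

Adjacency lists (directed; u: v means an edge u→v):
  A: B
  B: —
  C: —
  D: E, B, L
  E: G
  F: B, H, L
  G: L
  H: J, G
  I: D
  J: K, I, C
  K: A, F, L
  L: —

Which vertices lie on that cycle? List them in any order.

DFS with gray/black marking from H:
H gray
  J gray
    K gray
      A gray
        B gray
        B black
      A black
      F gray
        F→B: B black — skip
        F→H: H is gray → back edge
Back edge closes the cycle H → J → K → F → H; its vertices are {F, H, J, K}.

F, H, J, K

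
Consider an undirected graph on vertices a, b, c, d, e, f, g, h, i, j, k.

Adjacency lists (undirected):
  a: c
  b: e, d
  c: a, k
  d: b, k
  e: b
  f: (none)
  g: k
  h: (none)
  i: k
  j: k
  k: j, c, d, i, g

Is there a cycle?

No

DFS, tracking each vertex's parent; an edge to a visited non-parent vertex closes a cycle.
Start from j:
visit j (parent –)
  visit k (parent j)
    k–j: parent, skip
    visit c (parent k)
      visit a (parent c)
        a–c: parent, skip
      c–k: parent, skip
    visit d (parent k)
      visit b (parent d)
        visit e (parent b)
          e–b: parent, skip
        b–d: parent, skip
      d–k: parent, skip
    visit i (parent k)
      i–k: parent, skip
    visit g (parent k)
      g–k: parent, skip
visit f (parent –)
visit h (parent –)
No non-parent visited neighbor found — the graph is a forest.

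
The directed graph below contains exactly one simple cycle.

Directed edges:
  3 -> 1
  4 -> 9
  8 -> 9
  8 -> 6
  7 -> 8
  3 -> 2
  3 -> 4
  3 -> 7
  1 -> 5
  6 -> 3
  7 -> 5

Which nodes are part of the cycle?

3, 6, 7, 8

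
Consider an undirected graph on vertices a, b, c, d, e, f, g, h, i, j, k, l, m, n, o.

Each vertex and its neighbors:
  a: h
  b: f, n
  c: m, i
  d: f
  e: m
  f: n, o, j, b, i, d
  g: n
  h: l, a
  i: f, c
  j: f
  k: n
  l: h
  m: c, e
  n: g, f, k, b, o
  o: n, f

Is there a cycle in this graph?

DFS, tracking each vertex's parent; an edge to a visited non-parent vertex closes a cycle.
Start from g:
visit g (parent –)
  visit n (parent g)
    n–g: parent, skip
    visit f (parent n)
      f–n: parent, skip
      visit o (parent f)
        o–n: n visited and ≠ parent → cycle
Cycle: n – f – o – n.

Yes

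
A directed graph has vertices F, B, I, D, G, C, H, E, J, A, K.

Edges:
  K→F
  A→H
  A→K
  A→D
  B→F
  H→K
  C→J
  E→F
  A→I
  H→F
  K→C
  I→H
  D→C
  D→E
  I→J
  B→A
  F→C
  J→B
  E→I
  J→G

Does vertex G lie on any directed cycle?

G lies on a cycle iff there is a path from G back to itself.
Exploring from G, it never reaches itself; equivalently, its strongly connected component is a singleton.

No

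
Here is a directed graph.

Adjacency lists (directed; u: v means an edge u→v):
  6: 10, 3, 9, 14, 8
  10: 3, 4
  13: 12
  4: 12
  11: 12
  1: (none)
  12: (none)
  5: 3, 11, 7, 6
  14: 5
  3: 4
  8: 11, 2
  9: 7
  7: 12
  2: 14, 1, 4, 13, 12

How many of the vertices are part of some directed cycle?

A vertex is on a directed cycle iff it belongs to a strongly connected component of size ≥ 2 (or has a self-loop).
The vertices on cycles are {2, 5, 6, 8, 14} — 5 in total.

5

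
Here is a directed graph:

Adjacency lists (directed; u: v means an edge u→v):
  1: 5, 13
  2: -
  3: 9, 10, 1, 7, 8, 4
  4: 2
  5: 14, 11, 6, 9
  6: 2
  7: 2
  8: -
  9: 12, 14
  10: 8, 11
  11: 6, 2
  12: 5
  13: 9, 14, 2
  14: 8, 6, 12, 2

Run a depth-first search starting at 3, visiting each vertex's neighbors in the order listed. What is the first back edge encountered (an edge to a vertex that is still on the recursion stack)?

DFS from 3 (visiting each vertex's neighbors in the order listed); mark gray on enter, black on exit:
3 gray
  9 gray
    12 gray
      5 gray
        14 gray
          8 gray
          8 black
          6 gray
            2 gray
            2 black
          6 black
          14→12: 12 is gray → back edge
First back edge: 14 → 12.

14→12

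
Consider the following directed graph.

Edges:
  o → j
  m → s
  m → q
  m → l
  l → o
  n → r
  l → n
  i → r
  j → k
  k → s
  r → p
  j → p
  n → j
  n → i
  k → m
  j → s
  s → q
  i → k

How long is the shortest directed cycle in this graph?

5

For each vertex v, BFS finds the shortest path from v back to v.
The shortest such closed walk is l → n → j → k → m → l, length 5.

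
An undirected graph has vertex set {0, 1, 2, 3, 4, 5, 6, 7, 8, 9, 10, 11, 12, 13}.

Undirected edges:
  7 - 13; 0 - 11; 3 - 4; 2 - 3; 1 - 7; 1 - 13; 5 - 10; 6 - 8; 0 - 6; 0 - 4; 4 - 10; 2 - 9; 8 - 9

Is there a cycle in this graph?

Yes

DFS, tracking each vertex's parent; an edge to a visited non-parent vertex closes a cycle.
Start from 12:
visit 12 (parent –)
visit 0 (parent –)
  visit 11 (parent 0)
    11–0: parent, skip
  visit 4 (parent 0)
    visit 3 (parent 4)
      visit 2 (parent 3)
        2–3: parent, skip
        visit 9 (parent 2)
          visit 8 (parent 9)
            visit 6 (parent 8)
              6–8: parent, skip
              6–0: 0 visited and ≠ parent → cycle
Cycle: 0 – 4 – 3 – 2 – 9 – 8 – 6 – 0.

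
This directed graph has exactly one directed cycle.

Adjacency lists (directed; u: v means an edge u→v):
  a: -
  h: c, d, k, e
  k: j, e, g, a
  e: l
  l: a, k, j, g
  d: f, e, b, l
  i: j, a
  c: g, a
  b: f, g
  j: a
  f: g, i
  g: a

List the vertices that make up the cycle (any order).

DFS with gray/black marking from e:
e gray
  l gray
    a gray
    a black
    k gray
      j gray
        j→a: a black — skip
      j black
      k→e: e is gray → back edge
Back edge closes the cycle e → l → k → e; its vertices are {e, k, l}.

e, k, l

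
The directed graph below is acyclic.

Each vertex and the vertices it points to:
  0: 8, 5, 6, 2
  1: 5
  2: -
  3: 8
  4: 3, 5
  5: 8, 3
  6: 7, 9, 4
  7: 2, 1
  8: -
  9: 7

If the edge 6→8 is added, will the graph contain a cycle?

No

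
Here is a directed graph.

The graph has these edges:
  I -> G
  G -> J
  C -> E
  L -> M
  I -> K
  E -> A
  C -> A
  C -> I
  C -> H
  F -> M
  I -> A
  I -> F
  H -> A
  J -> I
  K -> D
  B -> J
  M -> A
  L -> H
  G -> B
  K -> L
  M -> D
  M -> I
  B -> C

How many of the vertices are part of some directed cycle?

9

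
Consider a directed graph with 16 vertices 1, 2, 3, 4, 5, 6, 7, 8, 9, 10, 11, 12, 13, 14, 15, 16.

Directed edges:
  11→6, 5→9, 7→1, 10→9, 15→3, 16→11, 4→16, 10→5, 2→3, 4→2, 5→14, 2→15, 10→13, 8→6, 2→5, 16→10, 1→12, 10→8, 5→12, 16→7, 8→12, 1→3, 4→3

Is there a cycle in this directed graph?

No

DFS with white/gray/black marking, starting from 4:
4 gray
  3 gray
  3 black
  16 gray
    10 gray
      5 gray
        14 gray
        14 black
        12 gray
        12 black
        9 gray
        9 black
      5 black
      10→9: 9 black — skip
      8 gray
        6 gray
        6 black
        8→12: 12 black — skip
      8 black
      13 gray
      13 black
    10 black
    11 gray
      11→6: 6 black — skip
    11 black
    7 gray
      1 gray
        1→3: 3 black — skip
        1→12: 12 black — skip
      1 black
    7 black
  16 black
  2 gray
    2→5: 5 black — skip
    15 gray
      15→3: 3 black — skip
    15 black
    2→3: 3 black — skip
  2 black
4 black
Every edge goes to a white or black vertex — no back edge, so the graph is acyclic.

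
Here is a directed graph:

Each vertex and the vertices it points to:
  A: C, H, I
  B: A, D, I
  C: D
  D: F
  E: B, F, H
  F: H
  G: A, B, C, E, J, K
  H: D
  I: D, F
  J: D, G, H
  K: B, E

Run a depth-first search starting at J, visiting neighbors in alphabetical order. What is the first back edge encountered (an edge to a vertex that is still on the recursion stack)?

H→D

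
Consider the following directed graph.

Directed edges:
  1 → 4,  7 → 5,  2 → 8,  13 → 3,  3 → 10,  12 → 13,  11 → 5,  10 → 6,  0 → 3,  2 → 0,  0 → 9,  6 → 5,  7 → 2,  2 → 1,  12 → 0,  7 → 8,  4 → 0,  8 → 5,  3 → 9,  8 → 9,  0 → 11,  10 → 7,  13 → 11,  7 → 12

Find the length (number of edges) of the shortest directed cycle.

5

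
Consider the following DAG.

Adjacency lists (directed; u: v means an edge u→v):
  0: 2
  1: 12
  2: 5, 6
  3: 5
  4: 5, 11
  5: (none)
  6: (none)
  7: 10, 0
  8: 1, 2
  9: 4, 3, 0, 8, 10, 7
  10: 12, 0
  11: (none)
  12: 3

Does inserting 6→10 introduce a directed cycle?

Yes

Adding 6→10 creates a cycle iff 10 can already reach 6.
Path from 10: 10 → 0 → 2 → 6.
So 10 → … → 6 → 10 is a cycle.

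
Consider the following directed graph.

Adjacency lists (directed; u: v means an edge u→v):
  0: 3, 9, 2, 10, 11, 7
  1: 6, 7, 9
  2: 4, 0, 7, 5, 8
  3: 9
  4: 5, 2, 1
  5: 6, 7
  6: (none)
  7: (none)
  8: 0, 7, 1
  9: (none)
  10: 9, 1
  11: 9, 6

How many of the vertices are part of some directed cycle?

4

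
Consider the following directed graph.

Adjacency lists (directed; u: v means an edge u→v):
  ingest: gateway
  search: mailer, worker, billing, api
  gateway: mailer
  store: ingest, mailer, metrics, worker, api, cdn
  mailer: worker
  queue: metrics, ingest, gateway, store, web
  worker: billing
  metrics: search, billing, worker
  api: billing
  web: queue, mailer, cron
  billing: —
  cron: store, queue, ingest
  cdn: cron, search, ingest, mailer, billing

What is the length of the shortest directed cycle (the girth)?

For each vertex v, BFS finds the shortest path from v back to v.
The shortest such closed walk is web → queue → web, length 2.

2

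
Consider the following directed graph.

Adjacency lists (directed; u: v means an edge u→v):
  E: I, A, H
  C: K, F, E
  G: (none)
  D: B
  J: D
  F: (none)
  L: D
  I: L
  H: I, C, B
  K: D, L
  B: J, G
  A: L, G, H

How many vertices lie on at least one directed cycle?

7

A vertex is on a directed cycle iff it belongs to a strongly connected component of size ≥ 2 (or has a self-loop).
The vertices on cycles are {A, B, C, D, E, H, J} — 7 in total.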